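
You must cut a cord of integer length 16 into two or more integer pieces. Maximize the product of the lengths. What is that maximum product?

Define f[k] = max over 1≤i<k of i · max(k−i, f[k−i]); the inner max lets the remainder stay uncut if that's better.
f[2] = 1*max(1,0) = 1*1 = 1
f[3] = 1*max(2,1) = 1*2 = 2
f[4] = 2*max(2,1) = 2*2 = 4
f[5] = 2*max(3,2) = 2*3 = 6
f[6] = 3*max(3,2) = 3*3 = 9
f[7] = 2*max(5,6) = 2*6 = 12
f[8] = 2*max(6,9) = 2*9 = 18
f[9] = 3*max(6,9) = 3*9 = 27
f[10] = 2*max(8,18) = 2*18 = 36
f[11] = 2*max(9,27) = 2*27 = 54
f[12] = 3*max(9,27) = 3*27 = 81
f[13] = 2*max(11,54) = 2*54 = 108
f[14] = 2*max(12,81) = 2*81 = 162
f[15] = 3*max(12,81) = 3*81 = 243
f[16] = 2*max(14,162) = 2*162 = 324
One optimal split: 3 + 3 + 3 + 3 + 2 + 2; product 3*3*3*3*2*2 = 324.

324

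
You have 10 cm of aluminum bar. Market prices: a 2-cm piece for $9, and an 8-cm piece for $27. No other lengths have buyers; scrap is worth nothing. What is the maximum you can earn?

Consider every possible first cut. r[k] is the best of p[i]+r[k−i] over all sellable i≤k.
r[1] = 0
r[2] = 9
r[3] = 9
r[4] = 18  (first piece 2, then r[2]=9)
r[5] = 18
r[6] = 27  (first piece 2, then r[4]=18)
r[7] = 27
r[8] = max(9+27, 27+0) = 36
r[9] = max(9+27, 27+0) = 36
r[10] = max(9+36, 27+9) = 45
One optimal cutting: 2 + 2 + 2 + 2 + 2 → $45.

45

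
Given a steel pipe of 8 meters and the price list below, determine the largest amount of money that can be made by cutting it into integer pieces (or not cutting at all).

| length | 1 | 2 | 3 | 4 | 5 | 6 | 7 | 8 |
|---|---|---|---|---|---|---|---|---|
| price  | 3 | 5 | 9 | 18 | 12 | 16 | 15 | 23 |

36

Let v[k] be the best obtainable value from length k. For each k, try every first piece i and keep the best of price[i] + v[k−i].
v[1] = 3
v[2] = max(3+3, 5+0) = 6
v[3] = max(3+6, 5+3, 9+0) = 9
v[4] = max(3+9, 5+6, 9+3, 18+0) = 18
v[5] = max(3+18, 5+9, 9+6, 18+3, 12+0) = 21
v[6] = max(3+21, 5+18, 9+9, 18+6, 12+3, 16+0) = 24
v[7] = max(3+24, 5+21, 9+18, …, 16+3, 15+0) = 27
v[8] = max(3+27, 5+24, 9+21, …, 15+3, 23+0) = 36
One optimal cutting: 4 + 4 → $18 + $18 = $36.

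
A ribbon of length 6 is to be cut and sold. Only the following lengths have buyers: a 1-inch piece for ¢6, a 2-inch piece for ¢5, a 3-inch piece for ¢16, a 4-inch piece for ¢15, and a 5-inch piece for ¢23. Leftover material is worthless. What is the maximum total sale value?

Consider every possible first cut. r[k] is the best of p[i]+r[k−i] over all sellable i≤k.
r[1] = 6
r[2] = max(6+6, 5+0) = 12
r[3] = max(6+12, 5+6, 16+0) = 18
r[4] = max(6+18, 5+12, 16+6, 15+0) = 24
r[5] = max(6+24, 5+18, 16+12, 15+6, 23+0) = 30
r[6] = max(6+30, 5+24, 16+18, 15+12, 23+6) = 36
One optimal cutting: 1 + 1 + 1 + 1 + 1 + 1 → ¢36.

36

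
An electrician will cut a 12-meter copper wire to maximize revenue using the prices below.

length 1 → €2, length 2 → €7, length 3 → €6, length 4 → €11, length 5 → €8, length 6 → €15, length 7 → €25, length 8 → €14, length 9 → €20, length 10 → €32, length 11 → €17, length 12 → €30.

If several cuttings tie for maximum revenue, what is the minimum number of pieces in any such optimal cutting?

6

Consider every possible first cut. r[k] is the best of p[i]+r[k−i] over all sellable i≤k.
r[1] = 2
r[2] = max(2+2, 7+0) = 7
r[3] = max(2+7, 7+2, 6+0) = 9
r[4] = max(2+9, 7+7, 6+2, 11+0) = 14
r[5] = max(2+14, 7+9, 6+7, 11+2, 8+0) = 16
r[6] = max(2+16, 7+14, 6+9, 11+7, 8+2, 15+0) = 21
r[7] = max(2+21, 7+16, 6+14, …, 15+2, 25+0) = 25
r[8] = max(2+25, 7+21, 6+16, …, 25+2, 14+0) = 28
r[9] = max(2+28, 7+25, 6+21, …, 14+2, 20+0) = 32
r[10] = max(2+32, 7+28, 6+25, …, 20+2, 32+0) = 35
r[11] = max(2+35, 7+32, 6+28, …, 32+2, 17+0) = 39
r[12] = max(2+39, 7+35, 6+32, …, 17+2, 30+0) = 42
Maximum revenue is €42.
Now minimize piece count subject to staying optimal: for each k, pieces[k] = 1 + min over i with p[i]+r[k−i]=r[k] of pieces[k−i].
pieces[9] = 2
pieces[10] = 5
pieces[11] = 3
pieces[12] = 6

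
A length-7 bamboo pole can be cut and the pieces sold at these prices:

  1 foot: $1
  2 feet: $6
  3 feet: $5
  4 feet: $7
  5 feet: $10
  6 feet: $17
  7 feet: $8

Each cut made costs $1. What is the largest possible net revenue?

Let v[k] be the best obtainable value from length k. For each k, try every first piece i and keep the best of price[i] + v[k−i] minus the 1 cut fee when i<k.
v[1] = 1
v[2] = max(1+1-1, 6+0) = 6
v[3] = max(1+6-1, 6+1-1, 5+0) = 6
v[4] = max(1+6-1, 6+6-1, 5+1-1, 7+0) = 11
v[5] = max(1+11-1, 6+6-1, 5+6-1, 7+1-1, 10+0) = 11
v[6] = max(1+11-1, 6+11-1, 5+6-1, 7+6-1, 10+1-1, 17+0) = 17
v[7] = max(1+17-1, 6+11-1, 5+11-1, …, 17+1-1, 8+0) = 17
One optimal plan: pieces 6 + 1 (1 cut) → $18 − $1 = $17.

17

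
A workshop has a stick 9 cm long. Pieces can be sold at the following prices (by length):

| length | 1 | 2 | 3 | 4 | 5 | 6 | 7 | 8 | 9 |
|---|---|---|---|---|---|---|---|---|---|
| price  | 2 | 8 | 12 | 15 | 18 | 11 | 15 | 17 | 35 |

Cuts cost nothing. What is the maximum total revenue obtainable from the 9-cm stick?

Build best[k] bottom-up: best[k] = max over allowed piece i of (p[i] + best[k−i]).
best[1] = 2
best[2] = 8
best[3] = 12
best[4] = 16  (first piece 2, then best[2]=8)
best[5] = 20  (first piece 2, then best[3]=12)
best[6] = 24  (first piece 2, then best[4]=16)
best[7] = 28  (first piece 2, then best[5]=20)
best[8] = 32  (first piece 2, then best[6]=24)
best[9] = 36  (first piece 2, then best[7]=28)
One optimal cutting: 3 + 2 + 2 + 2 → $12 + $8 + $8 + $8 = $36.

36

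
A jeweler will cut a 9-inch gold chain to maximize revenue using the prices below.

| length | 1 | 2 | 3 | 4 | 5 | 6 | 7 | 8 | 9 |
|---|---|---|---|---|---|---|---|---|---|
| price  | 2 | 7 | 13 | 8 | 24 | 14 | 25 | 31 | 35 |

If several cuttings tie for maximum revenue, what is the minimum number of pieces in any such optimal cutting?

Consider every possible first cut. r[k] is the best of p[i]+r[k−i] over all sellable i≤k.
r[1] = 2
r[2] = max(2+2, 7+0) = 7
r[3] = max(2+7, 7+2, 13+0) = 13
r[4] = max(2+13, 7+7, 13+2, 8+0) = 15
r[5] = max(2+15, 7+13, 13+7, 8+2, 24+0) = 24
r[6] = max(2+24, 7+15, 13+13, 8+7, 24+2, 14+0) = 26
r[7] = max(2+26, 7+24, 13+15, …, 14+2, 25+0) = 31
r[8] = max(2+31, 7+26, 13+24, …, 25+2, 31+0) = 37
r[9] = max(2+37, 7+31, 13+26, …, 31+2, 35+0) = 39
Maximum revenue is $39.
Now minimize piece count subject to staying optimal: for each k, pieces[k] = 1 + min over i with p[i]+r[k−i]=r[k] of pieces[k−i].
pieces[6] = 2
pieces[7] = 2
pieces[8] = 2
pieces[9] = 3

3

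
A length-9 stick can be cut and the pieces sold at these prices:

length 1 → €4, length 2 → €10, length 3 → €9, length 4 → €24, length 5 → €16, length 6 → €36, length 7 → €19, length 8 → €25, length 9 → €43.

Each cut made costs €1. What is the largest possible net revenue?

50

Build net[k] bottom-up: net[k] = max over allowed piece i of (p[i] + net[k−i]) − 1 per cut.
net[1] = 4
net[2] = max(4+4-1, 10+0) = 10
net[3] = max(4+10-1, 10+4-1, 9+0) = 13
net[4] = max(4+13-1, 10+10-1, 9+4-1, 24+0) = 24
net[5] = max(4+24-1, 10+13-1, 9+10-1, 24+4-1, 16+0) = 27
net[6] = max(4+27-1, 10+24-1, 9+13-1, 24+10-1, 16+4-1, 36+0) = 36
net[7] = max(4+36-1, 10+27-1, 9+24-1, …, 36+4-1, 19+0) = 39
net[8] = max(4+39-1, 10+36-1, 9+27-1, …, 19+4-1, 25+0) = 47
net[9] = max(4+47-1, 10+39-1, 9+36-1, …, 25+4-1, 43+0) = 50
One optimal plan: pieces 4 + 4 + 1 (2 cuts) → €52 − €2 = €50.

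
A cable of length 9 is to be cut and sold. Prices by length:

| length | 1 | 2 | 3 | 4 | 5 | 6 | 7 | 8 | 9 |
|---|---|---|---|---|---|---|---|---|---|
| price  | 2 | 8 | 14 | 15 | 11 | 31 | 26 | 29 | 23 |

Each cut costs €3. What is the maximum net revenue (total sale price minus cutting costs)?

Consider every possible first cut. net[k] is the best of p[i]+net[k−i] over all sellable i≤k, charging 3 whenever i<k.
net[1] = 2
net[2] = max(2+2-3, 8+0) = 8
net[3] = max(2+8-3, 8+2-3, 14+0) = 14
net[4] = max(2+14-3, 8+8-3, 14+2-3, 15+0) = 15
net[5] = max(2+15-3, 8+14-3, 14+8-3, 15+2-3, 11+0) = 19
net[6] = max(2+19-3, 8+15-3, 14+14-3, 15+8-3, 11+2-3, 31+0) = 31
net[7] = max(2+31-3, 8+19-3, 14+15-3, …, 31+2-3, 26+0) = 30
net[8] = max(2+30-3, 8+31-3, 14+19-3, …, 26+2-3, 29+0) = 36
net[9] = max(2+36-3, 8+30-3, 14+31-3, …, 29+2-3, 23+0) = 42
One optimal plan: pieces 6 + 3 (1 cut) → €45 − €3 = €42.

42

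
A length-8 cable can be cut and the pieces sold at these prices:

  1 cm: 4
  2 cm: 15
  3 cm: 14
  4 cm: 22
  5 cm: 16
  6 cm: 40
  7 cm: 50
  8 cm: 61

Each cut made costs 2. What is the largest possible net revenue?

Let v[k] be the best obtainable value from length k. For each k, try every first piece i and keep the best of price[i] + v[k−i] minus the 2 cut fee when i<k.
v[1] = 4
v[2] = max(4+4-2, 15+0) = 15
v[3] = max(4+15-2, 15+4-2, 14+0) = 17
v[4] = max(4+17-2, 15+15-2, 14+4-2, 22+0) = 28
v[5] = max(4+28-2, 15+17-2, 14+15-2, 22+4-2, 16+0) = 30
v[6] = max(4+30-2, 15+28-2, 14+17-2, 22+15-2, 16+4-2, 40+0) = 41
v[7] = max(4+41-2, 15+30-2, 14+28-2, …, 40+4-2, 50+0) = 50
v[8] = max(4+50-2, 15+41-2, 14+30-2, …, 50+4-2, 61+0) = 61
Best is to make no cuts and sell whole for 61.

61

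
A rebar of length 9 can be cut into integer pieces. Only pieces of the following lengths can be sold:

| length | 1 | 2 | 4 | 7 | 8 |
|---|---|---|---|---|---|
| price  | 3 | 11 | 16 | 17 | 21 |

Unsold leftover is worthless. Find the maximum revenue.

Build f[k] bottom-up: f[k] = max over allowed piece i of (p[i] + f[k−i]).
f[1] = 3
f[2] = max(3+3, 11+0) = 11
f[3] = max(3+11, 11+3) = 14
f[4] = max(3+14, 11+11, 16+0) = 22
f[5] = max(3+22, 11+14, 16+3) = 25
f[6] = max(3+25, 11+22, 16+11) = 33
f[7] = max(3+33, 11+25, 16+14, 17+0) = 36
f[8] = max(3+36, 11+33, 16+22, 17+3, 21+0) = 44
f[9] = max(3+44, 11+36, 16+25, 17+11, 21+3) = 47
One optimal cutting: 2 + 2 + 2 + 2 + 1 → ₹47.

47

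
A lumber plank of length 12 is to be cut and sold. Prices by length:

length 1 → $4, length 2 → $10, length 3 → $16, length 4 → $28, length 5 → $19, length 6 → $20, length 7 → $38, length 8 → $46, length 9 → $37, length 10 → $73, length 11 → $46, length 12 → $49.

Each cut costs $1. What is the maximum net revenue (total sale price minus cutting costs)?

82

Let net[k] be the best obtainable value from length k. For each k, try every first piece i and keep the best of price[i] + net[k−i] minus the 1 cut fee when i<k.
net[1] = 4
net[2] = max(4+4-1, 10+0) = 10
net[3] = max(4+10-1, 10+4-1, 16+0) = 16
net[4] = max(4+16-1, 10+10-1, 16+4-1, 28+0) = 28
net[5] = max(4+28-1, 10+16-1, 16+10-1, 28+4-1, 19+0) = 31
net[6] = max(4+31-1, 10+28-1, 16+16-1, 28+10-1, 19+4-1, 20+0) = 37
net[7] = max(4+37-1, 10+31-1, 16+28-1, …, 20+4-1, 38+0) = 43
net[8] = max(4+43-1, 10+37-1, 16+31-1, …, 38+4-1, 46+0) = 55
net[9] = max(4+55-1, 10+43-1, 16+37-1, …, 46+4-1, 37+0) = 58
net[10] = max(4+58-1, 10+55-1, 16+43-1, …, 37+4-1, 73+0) = 73
net[11] = max(4+73-1, 10+58-1, 16+55-1, …, 73+4-1, 46+0) = 76
net[12] = max(4+76-1, 10+73-1, 16+58-1, …, 46+4-1, 49+0) = 82
One optimal plan: pieces 10 + 2 (1 cut) → $83 − $1 = $82.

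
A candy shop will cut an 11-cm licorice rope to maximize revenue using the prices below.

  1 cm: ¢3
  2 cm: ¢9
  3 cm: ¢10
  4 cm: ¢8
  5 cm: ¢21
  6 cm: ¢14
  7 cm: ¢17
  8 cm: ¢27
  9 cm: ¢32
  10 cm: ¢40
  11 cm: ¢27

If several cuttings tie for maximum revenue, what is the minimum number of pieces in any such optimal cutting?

Consider every possible first cut. r[k] is the best of p[i]+r[k−i] over all sellable i≤k.
r[1] = 3
r[2] = 9
r[3] = 12  (first piece 1, then r[2]=9)
r[4] = 18  (first piece 2, then r[2]=9)
r[5] = 21  (first piece 1, then r[4]=18)
r[6] = 27  (first piece 2, then r[4]=18)
r[7] = 30  (first piece 1, then r[6]=27)
r[8] = 36  (first piece 2, then r[6]=27)
r[9] = 39  (first piece 1, then r[8]=36)
r[10] = 45  (first piece 2, then r[8]=36)
r[11] = 48  (first piece 1, then r[10]=45)
Maximum revenue is ¢48.
Now minimize piece count subject to staying optimal: for each k, pieces[k] = 1 + min over i with p[i]+r[k−i]=r[k] of pieces[k−i].
pieces[8] = 4
pieces[9] = 3
pieces[10] = 5
pieces[11] = 4

4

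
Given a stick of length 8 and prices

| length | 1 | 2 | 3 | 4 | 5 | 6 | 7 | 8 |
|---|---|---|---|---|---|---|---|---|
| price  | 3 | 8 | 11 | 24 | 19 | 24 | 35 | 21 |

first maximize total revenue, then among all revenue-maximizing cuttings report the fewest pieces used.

2

Let r[k] be the best obtainable value from length k. For each k, try every first piece i and keep the best of price[i] + r[k−i].
r[1] = 3
r[2] = max(3+3, 8+0) = 8
r[3] = max(3+8, 8+3, 11+0) = 11
r[4] = max(3+11, 8+8, 11+3, 24+0) = 24
r[5] = max(3+24, 8+11, 11+8, 24+3, 19+0) = 27
r[6] = max(3+27, 8+24, 11+11, 24+8, 19+3, 24+0) = 32
r[7] = max(3+32, 8+27, 11+24, …, 24+3, 35+0) = 35
r[8] = max(3+35, 8+32, 11+27, …, 35+3, 21+0) = 48
Maximum revenue is 48.
Now minimize piece count subject to staying optimal: for each k, pieces[k] = 1 + min over i with p[i]+r[k−i]=r[k] of pieces[k−i].
pieces[5] = 2
pieces[6] = 2
pieces[7] = 1
pieces[8] = 2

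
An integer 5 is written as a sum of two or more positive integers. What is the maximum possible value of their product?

Fill f[k] for k=2..5: at each k try every first piece i and multiply by the better of (k−i) uncut or f[k−i].
f[2] = 1·max(1,0) = 1·1 = 1
f[3] = max(1·2, 2·1) = 2
f[4] = max(1·3, 2·2, 3·1) = 4
f[5] = max(1·4, 2·3, 3·2, 4·1) = 6
One optimal split: 3 + 2; product 3·2 = 6.

6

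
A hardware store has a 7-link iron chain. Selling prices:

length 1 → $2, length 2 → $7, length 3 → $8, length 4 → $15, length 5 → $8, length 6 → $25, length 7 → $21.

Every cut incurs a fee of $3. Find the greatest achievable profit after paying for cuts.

Consider every possible first cut. net[k] is the best of p[i]+net[k−i] over all sellable i≤k, charging 3 whenever i<k.
net[1] = 2
net[2] = max(2+2-3, 7+0) = 7
net[3] = max(2+7-3, 7+2-3, 8+0) = 8
net[4] = max(2+8-3, 7+7-3, 8+2-3, 15+0) = 15
net[5] = max(2+15-3, 7+8-3, 8+7-3, 15+2-3, 8+0) = 14
net[6] = max(2+14-3, 7+15-3, 8+8-3, 15+7-3, 8+2-3, 25+0) = 25
net[7] = max(2+25-3, 7+14-3, 8+15-3, …, 25+2-3, 21+0) = 24
One optimal plan: pieces 6 + 1 (1 cut) → $27 − $3 = $24.

24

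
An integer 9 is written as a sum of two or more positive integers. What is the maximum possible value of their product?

Fill P[k] for k=2..9: at each k try every first piece i and multiply by the better of (k−i) uncut or P[k−i].
Small cases: P[2]=1, P[3]=2, P[4]=4.
P[5] = 2·max(3,2) = 2·3 = 6
P[6] = 3·max(3,2) = 3·3 = 9
P[7] = 2·max(5,6) = 2·6 = 12
P[8] = 2·max(6,9) = 2·9 = 18
P[9] = 3·max(6,9) = 3·9 = 27
One optimal split: 3 + 3 + 3; product 3·3·3 = 27.

27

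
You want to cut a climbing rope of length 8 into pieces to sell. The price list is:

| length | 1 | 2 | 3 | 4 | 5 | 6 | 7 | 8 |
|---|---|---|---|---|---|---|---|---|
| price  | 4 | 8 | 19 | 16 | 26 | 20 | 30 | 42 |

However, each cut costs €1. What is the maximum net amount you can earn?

44

Consider every possible first cut. r[k] is the best of p[i]+r[k−i] over all sellable i≤k, charging 1 whenever i<k.
r[1] = 4
r[2] = 8
r[3] = 19
r[4] = 22  (first piece 1, then r[3]=19)
r[5] = 26  (first piece 2, then r[3]=19)
r[6] = 37  (first piece 3, then r[3]=19)
r[7] = 40  (first piece 1, then r[6]=37)
r[8] = 44  (first piece 2, then r[6]=37)
One optimal plan: pieces 3 + 3 + 2 (2 cuts) → €46 − €2 = €44.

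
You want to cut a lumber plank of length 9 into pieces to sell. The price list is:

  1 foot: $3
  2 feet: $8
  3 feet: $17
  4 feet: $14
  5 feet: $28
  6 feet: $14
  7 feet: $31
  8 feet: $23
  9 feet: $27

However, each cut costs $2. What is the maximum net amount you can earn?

Consider every possible first cut. r[k] is the best of p[i]+r[k−i] over all sellable i≤k, charging 2 whenever i<k.
r[1] = 3
r[2] = 8
r[3] = 17
r[4] = 18  (first piece 1, then r[3]=17)
r[5] = 28
r[6] = 32  (first piece 3, then r[3]=17)
r[7] = 34  (first piece 2, then r[5]=28)
r[8] = 43  (first piece 3, then r[5]=28)
r[9] = 47  (first piece 3, then r[6]=32)
One optimal plan: pieces 3 + 3 + 3 (2 cuts) → $51 − $4 = $47.

47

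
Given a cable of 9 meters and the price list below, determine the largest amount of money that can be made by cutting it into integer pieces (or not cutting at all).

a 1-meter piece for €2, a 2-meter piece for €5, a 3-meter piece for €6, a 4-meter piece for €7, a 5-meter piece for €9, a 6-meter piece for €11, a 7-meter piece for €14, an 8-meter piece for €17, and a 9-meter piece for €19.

Let best[k] be the best obtainable value from length k. For each k, try every first piece i and keep the best of price[i] + best[k−i].
best[1] = 2
best[2] = 5
best[3] = 7  (first piece 1, then best[2]=5)
best[4] = 10  (first piece 2, then best[2]=5)
best[5] = 12  (first piece 1, then best[4]=10)
best[6] = 15  (first piece 2, then best[4]=10)
best[7] = 17  (first piece 1, then best[6]=15)
best[8] = 20  (first piece 2, then best[6]=15)
best[9] = 22  (first piece 1, then best[8]=20)
One optimal cutting: 2 + 2 + 2 + 2 + 1 → €5 + €5 + €5 + €5 + €2 = €22.

22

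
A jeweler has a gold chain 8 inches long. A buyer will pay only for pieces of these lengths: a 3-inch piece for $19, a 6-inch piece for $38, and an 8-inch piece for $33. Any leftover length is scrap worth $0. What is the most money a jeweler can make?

38

Let f[k] be the best obtainable value from length k. For each k, try every first piece i and keep the best of price[i] + f[k−i].
f[1] = 0
f[2] = 0
f[3] = 19
f[4] = 19
f[5] = 19
f[6] = max(19+19, 38+0) = 38
f[7] = max(19+19, 38+0) = 38
f[8] = max(19+19, 38+0, 33+0) = 38
One optimal cutting: pieces 3 + 3 with 2 inches of scrap → $38.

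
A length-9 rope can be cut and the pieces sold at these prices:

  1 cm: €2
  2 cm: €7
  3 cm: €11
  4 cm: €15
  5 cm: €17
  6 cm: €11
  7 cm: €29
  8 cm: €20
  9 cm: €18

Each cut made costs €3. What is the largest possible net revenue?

33

Build r[k] bottom-up: r[k] = max over allowed piece i of (p[i] + r[k−i]) − 3 per cut.
r[1] = 2
r[2] = max(2+2-3, 7+0) = 7
r[3] = max(2+7-3, 7+2-3, 11+0) = 11
r[4] = max(2+11-3, 7+7-3, 11+2-3, 15+0) = 15
r[5] = max(2+15-3, 7+11-3, 11+7-3, 15+2-3, 17+0) = 17
r[6] = max(2+17-3, 7+15-3, 11+11-3, 15+7-3, 17+2-3, 11+0) = 19
r[7] = max(2+19-3, 7+17-3, 11+15-3, …, 11+2-3, 29+0) = 29
r[8] = max(2+29-3, 7+19-3, 11+17-3, …, 29+2-3, 20+0) = 28
r[9] = max(2+28-3, 7+29-3, 11+19-3, …, 20+2-3, 18+0) = 33
One optimal plan: pieces 7 + 2 (1 cut) → €36 − €3 = €33.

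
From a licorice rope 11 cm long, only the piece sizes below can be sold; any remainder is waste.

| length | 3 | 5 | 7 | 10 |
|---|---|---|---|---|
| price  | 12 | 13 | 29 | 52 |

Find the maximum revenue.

Let best[k] be the best obtainable value from length k. For each k, try every first piece i and keep the best of price[i] + best[k−i].
best[1] = 0
best[2] = 0
best[3] = 12
best[4] = 12
best[5] = 13
best[6] = 24  (first piece 3, then best[3]=12)
best[7] = 29
best[8] = 29
best[9] = 36  (first piece 3, then best[6]=24)
best[10] = 52
best[11] = 52
One optimal cutting: pieces 10 with 1 cm of scrap → ¢52.

52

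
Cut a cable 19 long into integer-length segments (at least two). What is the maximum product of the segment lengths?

972

Define P[k] = max over 1≤i<k of i · max(k−i, P[k−i]); the inner max lets the remainder stay uncut if that's better.
Small cases: P[2]=1, P[3]=2, P[4]=4, P[5]=6, P[6]=9, P[7]=12, P[8]=18, P[9]=27, P[10]=36, P[11]=54.
P[12] = max(1*54, 2*36, 3*27, …, 10*2, 11*1) = 81
P[13] = max(1*81, 2*54, 3*36, …, 11*2, 12*1) = 108
P[14] = max(1*108, 2*81, 3*54, …, 12*2, 13*1) = 162
P[15] = max(1*162, 2*108, 3*81, …, 13*2, 14*1) = 243
P[16] = max(1*243, 2*162, 3*108, …, 14*2, 15*1) = 324
P[17] = max(1*324, 2*243, 3*162, …, 15*2, 16*1) = 486
P[18] = max(1*486, 2*324, 3*243, …, 16*2, 17*1) = 729
P[19] = max(1*729, 2*486, 3*324, …, 17*2, 18*1) = 972
One optimal split: 3 + 3 + 3 + 3 + 3 + 2 + 2; product 3*3*3*3*3*2*2 = 972.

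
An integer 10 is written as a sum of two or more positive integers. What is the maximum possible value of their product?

Let m[k] be the best product for length k (with at least one cut). For each first piece i, the rest contributes max(k−i, m[k−i]).
Small cases: m[2]=1, m[3]=2, m[4]=4.
m[5] = max(1*4, 2*3, 3*2, 4*1) = 6
m[6] = max(1*6, 2*4, 3*3, 4*2, 5*1) = 9
m[7] = max(1*9, 2*6, 3*4, 4*3, 5*2, 6*1) = 12
m[8] = max(1*12, 2*9, 3*6, …, 6*2, 7*1) = 18
m[9] = max(1*18, 2*12, 3*9, …, 7*2, 8*1) = 27
m[10] = max(1*27, 2*18, 3*12, …, 8*2, 9*1) = 36
One optimal split: 3 + 3 + 2 + 2; product 3*3*2*2 = 36.

36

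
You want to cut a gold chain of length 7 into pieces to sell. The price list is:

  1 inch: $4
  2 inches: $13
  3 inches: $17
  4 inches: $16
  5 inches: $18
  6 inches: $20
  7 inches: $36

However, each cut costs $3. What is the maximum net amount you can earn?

Build r[k] bottom-up: r[k] = max over allowed piece i of (p[i] + r[k−i]) − 3 per cut.
r[1] = 4
r[2] = 13
r[3] = 17
r[4] = 23  (first piece 2, then r[2]=13)
r[5] = 27  (first piece 2, then r[3]=17)
r[6] = 33  (first piece 2, then r[4]=23)
r[7] = 37  (first piece 2, then r[5]=27)
One optimal plan: pieces 3 + 2 + 2 (2 cuts) → $43 − $6 = $37.

37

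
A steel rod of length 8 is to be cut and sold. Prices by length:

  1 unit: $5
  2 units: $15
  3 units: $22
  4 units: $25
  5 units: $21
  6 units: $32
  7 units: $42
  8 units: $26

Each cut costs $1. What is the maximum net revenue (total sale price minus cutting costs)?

Build v[k] bottom-up: v[k] = max over allowed piece i of (p[i] + v[k−i]) − 1 per cut.
v[1] = 5
v[2] = max(5+5-1, 15+0) = 15
v[3] = max(5+15-1, 15+5-1, 22+0) = 22
v[4] = max(5+22-1, 15+15-1, 22+5-1, 25+0) = 29
v[5] = max(5+29-1, 15+22-1, 22+15-1, 25+5-1, 21+0) = 36
v[6] = max(5+36-1, 15+29-1, 22+22-1, 25+15-1, 21+5-1, 32+0) = 43
v[7] = max(5+43-1, 15+36-1, 22+29-1, …, 32+5-1, 42+0) = 50
v[8] = max(5+50-1, 15+43-1, 22+36-1, …, 42+5-1, 26+0) = 57
One optimal plan: pieces 2 + 2 + 2 + 2 (3 cuts) → $60 − $3 = $57.

57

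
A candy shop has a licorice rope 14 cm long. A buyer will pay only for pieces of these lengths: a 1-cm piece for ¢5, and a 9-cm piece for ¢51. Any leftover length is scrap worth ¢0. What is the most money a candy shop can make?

76

Consider every possible first cut. best[k] is the best of p[i]+best[k−i] over all sellable i≤k.
best[1] = 5
best[2] = 10  (first piece 1, then best[1]=5)
best[3] = 15  (first piece 1, then best[2]=10)
best[4] = 20  (first piece 1, then best[3]=15)
best[5] = 25  (first piece 1, then best[4]=20)
best[6] = 30  (first piece 1, then best[5]=25)
best[7] = 35  (first piece 1, then best[6]=30)
best[8] = 40  (first piece 1, then best[7]=35)
best[9] = 51
best[10] = 56  (first piece 1, then best[9]=51)
best[11] = 61  (first piece 1, then best[10]=56)
best[12] = 66  (first piece 1, then best[11]=61)
best[13] = 71  (first piece 1, then best[12]=66)
best[14] = 76  (first piece 1, then best[13]=71)
One optimal cutting: 9 + 1 + 1 + 1 + 1 + 1 → ¢76.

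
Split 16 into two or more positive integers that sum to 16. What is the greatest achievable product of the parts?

Fill f[k] for k=2..16: at each k try every first piece i and multiply by the better of (k−i) uncut or f[k−i].
f[2] = 1×max(1,0) = 1×1 = 1
f[3] = 1×max(2,1) = 1×2 = 2
f[4] = 2×max(2,1) = 2×2 = 4
f[5] = 2×max(3,2) = 2×3 = 6
f[6] = 3×max(3,2) = 3×3 = 9
f[7] = 2×max(5,6) = 2×6 = 12
f[8] = 2×max(6,9) = 2×9 = 18
f[9] = 3×max(6,9) = 3×9 = 27
f[10] = 2×max(8,18) = 2×18 = 36
f[11] = 2×max(9,27) = 2×27 = 54
f[12] = 3×max(9,27) = 3×27 = 81
f[13] = 2×max(11,54) = 2×54 = 108
f[14] = 2×max(12,81) = 2×81 = 162
f[15] = 3×max(12,81) = 3×81 = 243
f[16] = 2×max(14,162) = 2×162 = 324
One optimal split: 3 + 3 + 3 + 3 + 2 + 2; product 3×3×3×3×2×2 = 324.

324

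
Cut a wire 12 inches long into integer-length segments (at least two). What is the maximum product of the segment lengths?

81

Define m[k] = max over 1≤i<k of i · max(k−i, m[k−i]); the inner max lets the remainder stay uncut if that's better.
m[2] = 1×max(1,0) = 1×1 = 1
m[3] = 1×max(2,1) = 1×2 = 2
m[4] = 2×max(2,1) = 2×2 = 4
m[5] = 2×max(3,2) = 2×3 = 6
m[6] = 3×max(3,2) = 3×3 = 9
m[7] = 2×max(5,6) = 2×6 = 12
m[8] = 2×max(6,9) = 2×9 = 18
m[9] = 3×max(6,9) = 3×9 = 27
m[10] = 2×max(8,18) = 2×18 = 36
m[11] = 2×max(9,27) = 2×27 = 54
m[12] = 3×max(9,27) = 3×27 = 81
One optimal split: 3 + 3 + 3 + 3; product 3×3×3×3 = 81.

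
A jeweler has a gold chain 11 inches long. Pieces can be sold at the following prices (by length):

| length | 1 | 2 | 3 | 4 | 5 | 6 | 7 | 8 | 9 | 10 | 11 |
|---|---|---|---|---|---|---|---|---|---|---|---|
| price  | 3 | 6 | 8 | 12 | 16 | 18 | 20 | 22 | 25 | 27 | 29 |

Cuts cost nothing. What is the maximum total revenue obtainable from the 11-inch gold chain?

35

Consider every possible first cut. R[k] is the best of p[i]+R[k−i] over all sellable i≤k.
R[1] = 3
R[2] = max(3+3, 6+0) = 6
R[3] = max(3+6, 6+3, 8+0) = 9
R[4] = max(3+9, 6+6, 8+3, 12+0) = 12
R[5] = max(3+12, 6+9, 8+6, 12+3, 16+0) = 16
R[6] = max(3+16, 6+12, 8+9, 12+6, 16+3, 18+0) = 19
R[7] = max(3+19, 6+16, 8+12, …, 18+3, 20+0) = 22
R[8] = max(3+22, 6+19, 8+16, …, 20+3, 22+0) = 25
R[9] = max(3+25, 6+22, 8+19, …, 22+3, 25+0) = 28
R[10] = max(3+28, 6+25, 8+22, …, 25+3, 27+0) = 32
R[11] = max(3+32, 6+28, 8+25, …, 27+3, 29+0) = 35
One optimal cutting: 5 + 5 + 1 → $16 + $16 + $3 = $35.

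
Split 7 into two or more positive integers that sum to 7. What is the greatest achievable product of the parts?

Define m[k] = max over 1≤i<k of i · max(k−i, m[k−i]); the inner max lets the remainder stay uncut if that's better.
m[2] = 1·max(1,0) = 1·1 = 1
m[3] = max(1·2, 2·1) = 2
m[4] = max(1·3, 2·2, 3·1) = 4
m[5] = max(1·4, 2·3, 3·2, 4·1) = 6
m[6] = max(1·6, 2·4, 3·3, 4·2, 5·1) = 9
m[7] = max(1·9, 2·6, 3·4, 4·3, 5·2, 6·1) = 12
One optimal split: 3 + 2 + 2; product 3·2·2 = 12.

12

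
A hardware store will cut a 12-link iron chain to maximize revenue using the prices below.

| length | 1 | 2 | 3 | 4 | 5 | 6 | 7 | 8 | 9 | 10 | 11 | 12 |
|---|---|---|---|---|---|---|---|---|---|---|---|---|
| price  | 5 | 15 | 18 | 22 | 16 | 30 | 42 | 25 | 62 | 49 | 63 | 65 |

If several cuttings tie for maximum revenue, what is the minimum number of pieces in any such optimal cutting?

6

Build r[k] bottom-up: r[k] = max over allowed piece i of (p[i] + r[k−i]).
r[1] = 5
r[2] = max(5+5, 15+0) = 15
r[3] = max(5+15, 15+5, 18+0) = 20
r[4] = max(5+20, 15+15, 18+5, 22+0) = 30
r[5] = max(5+30, 15+20, 18+15, 22+5, 16+0) = 35
r[6] = max(5+35, 15+30, 18+20, 22+15, 16+5, 30+0) = 45
r[7] = max(5+45, 15+35, 18+30, …, 30+5, 42+0) = 50
r[8] = max(5+50, 15+45, 18+35, …, 42+5, 25+0) = 60
r[9] = max(5+60, 15+50, 18+45, …, 25+5, 62+0) = 65
r[10] = max(5+65, 15+60, 18+50, …, 62+5, 49+0) = 75
r[11] = max(5+75, 15+65, 18+60, …, 49+5, 63+0) = 80
r[12] = max(5+80, 15+75, 18+65, …, 63+5, 65+0) = 90
Maximum revenue is $90.
Now minimize piece count subject to staying optimal: for each k, pieces[k] = 1 + min over i with p[i]+r[k−i]=r[k] of pieces[k−i].
pieces[9] = 5
pieces[10] = 5
pieces[11] = 6
pieces[12] = 6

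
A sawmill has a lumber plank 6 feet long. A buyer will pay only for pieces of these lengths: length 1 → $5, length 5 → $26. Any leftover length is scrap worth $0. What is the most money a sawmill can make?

Build f[k] bottom-up: f[k] = max over allowed piece i of (p[i] + f[k−i]).
f[1] = 5
f[2] = 10  (first piece 1, then f[1]=5)
f[3] = 15  (first piece 1, then f[2]=10)
f[4] = 20  (first piece 1, then f[3]=15)
f[5] = max(5+20, 26+0) = 26
f[6] = max(5+26, 26+5) = 31
One optimal cutting: 5 + 1 → $31.

31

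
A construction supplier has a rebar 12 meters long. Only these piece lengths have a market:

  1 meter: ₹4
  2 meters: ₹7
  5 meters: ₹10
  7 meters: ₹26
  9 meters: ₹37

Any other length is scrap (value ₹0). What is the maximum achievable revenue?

49

Build r[k] bottom-up: r[k] = max over allowed piece i of (p[i] + r[k−i]).
r[1] = 4
r[2] = 8  (first piece 1, then r[1]=4)
r[3] = 12  (first piece 1, then r[2]=8)
r[4] = 16  (first piece 1, then r[3]=12)
r[5] = 20  (first piece 1, then r[4]=16)
r[6] = 24  (first piece 1, then r[5]=20)
r[7] = 28  (first piece 1, then r[6]=24)
r[8] = 32  (first piece 1, then r[7]=28)
r[9] = 37
r[10] = 41  (first piece 1, then r[9]=37)
r[11] = 45  (first piece 1, then r[10]=41)
r[12] = 49  (first piece 1, then r[11]=45)
One optimal cutting: 9 + 1 + 1 + 1 → ₹49.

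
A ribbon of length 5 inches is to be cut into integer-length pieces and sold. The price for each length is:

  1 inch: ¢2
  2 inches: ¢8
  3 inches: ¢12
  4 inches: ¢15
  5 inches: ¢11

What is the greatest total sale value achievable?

20

Build R[k] bottom-up: R[k] = max over allowed piece i of (p[i] + R[k−i]).
R[1] = 2
R[2] = max(2+2, 8+0) = 8
R[3] = max(2+8, 8+2, 12+0) = 12
R[4] = max(2+12, 8+8, 12+2, 15+0) = 16
R[5] = max(2+16, 8+12, 12+8, 15+2, 11+0) = 20
One optimal cutting: 3 + 2 → ¢12 + ¢8 = ¢20.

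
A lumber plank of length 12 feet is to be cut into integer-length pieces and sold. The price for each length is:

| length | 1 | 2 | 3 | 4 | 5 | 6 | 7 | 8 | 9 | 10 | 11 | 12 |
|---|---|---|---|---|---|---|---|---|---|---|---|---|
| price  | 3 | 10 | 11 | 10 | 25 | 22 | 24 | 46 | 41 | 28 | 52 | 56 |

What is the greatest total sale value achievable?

Build R[k] bottom-up: R[k] = max over allowed piece i of (p[i] + R[k−i]).
R[1] = 3
R[2] = 10
R[3] = 13  (first piece 1, then R[2]=10)
R[4] = 20  (first piece 2, then R[2]=10)
R[5] = 25
R[6] = 30  (first piece 2, then R[4]=20)
R[7] = 35  (first piece 2, then R[5]=25)
R[8] = 46
R[9] = 49  (first piece 1, then R[8]=46)
R[10] = 56  (first piece 2, then R[8]=46)
R[11] = 59  (first piece 1, then R[10]=56)
R[12] = 66  (first piece 2, then R[10]=56)
One optimal cutting: 8 + 2 + 2 → $46 + $10 + $10 = $66.

66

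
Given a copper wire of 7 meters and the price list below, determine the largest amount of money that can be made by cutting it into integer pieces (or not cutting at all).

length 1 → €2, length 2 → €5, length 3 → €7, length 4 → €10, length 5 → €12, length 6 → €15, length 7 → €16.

17

Build v[k] bottom-up: v[k] = max over allowed piece i of (p[i] + v[k−i]).
v[1] = 2
v[2] = 5
v[3] = 7  (first piece 1, then v[2]=5)
v[4] = 10  (first piece 2, then v[2]=5)
v[5] = 12  (first piece 1, then v[4]=10)
v[6] = 15  (first piece 2, then v[4]=10)
v[7] = 17  (first piece 1, then v[6]=15)
One optimal cutting: 2 + 2 + 2 + 1 → €5 + €5 + €5 + €2 = €17.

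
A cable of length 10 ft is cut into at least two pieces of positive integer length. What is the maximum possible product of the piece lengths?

36

Fill P[k] for k=2..10: at each k try every first piece i and multiply by the better of (k−i) uncut or P[k−i].
P[2] = 1·max(1,0) = 1·1 = 1
P[3] = max(1·2, 2·1) = 2
P[4] = max(1·3, 2·2, 3·1) = 4
P[5] = max(1·4, 2·3, 3·2, 4·1) = 6
P[6] = max(1·6, 2·4, 3·3, 4·2, 5·1) = 9
P[7] = max(1·9, 2·6, 3·4, 4·3, 5·2, 6·1) = 12
P[8] = max(1·12, 2·9, 3·6, …, 6·2, 7·1) = 18
P[9] = max(1·18, 2·12, 3·9, …, 7·2, 8·1) = 27
P[10] = max(1·27, 2·18, 3·12, …, 8·2, 9·1) = 36
One optimal split: 3 + 3 + 2 + 2; product 3·3·2·2 = 36.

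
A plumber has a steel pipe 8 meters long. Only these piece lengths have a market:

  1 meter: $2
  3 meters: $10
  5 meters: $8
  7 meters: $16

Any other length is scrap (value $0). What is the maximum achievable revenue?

Let r[k] be the best obtainable value from length k. For each k, try every first piece i and keep the best of price[i] + r[k−i].
r[1] = 2
r[2] = 4  (first piece 1, then r[1]=2)
r[3] = max(2+4, 10+0) = 10
r[4] = max(2+10, 10+2) = 12
r[5] = max(2+12, 10+4, 8+0) = 14
r[6] = max(2+14, 10+10, 8+2) = 20
r[7] = max(2+20, 10+12, 8+4, 16+0) = 22
r[8] = max(2+22, 10+14, 8+10, 16+2) = 24
One optimal cutting: 3 + 3 + 1 + 1 → $24.

24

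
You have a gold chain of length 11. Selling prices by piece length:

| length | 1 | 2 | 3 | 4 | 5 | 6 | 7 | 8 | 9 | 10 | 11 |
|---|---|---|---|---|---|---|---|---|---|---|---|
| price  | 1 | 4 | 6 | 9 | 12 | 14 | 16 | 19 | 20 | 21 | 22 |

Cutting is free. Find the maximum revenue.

Let best[k] be the best obtainable value from length k. For each k, try every first piece i and keep the best of price[i] + best[k−i].
best[1] = 1
best[2] = 4
best[3] = 6
best[4] = 9
best[5] = 12
best[6] = 14
best[7] = 16  (first piece 2, then best[5]=12)
best[8] = 19
best[9] = 21  (first piece 4, then best[5]=12)
best[10] = 24  (first piece 5, then best[5]=12)
best[11] = 26  (first piece 5, then best[6]=14)
One optimal cutting: 6 + 5 → $14 + $12 = $26.

26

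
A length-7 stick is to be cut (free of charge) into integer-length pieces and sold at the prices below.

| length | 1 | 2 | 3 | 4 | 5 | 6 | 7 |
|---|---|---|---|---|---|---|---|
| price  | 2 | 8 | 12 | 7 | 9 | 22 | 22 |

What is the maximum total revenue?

28

Build r[k] bottom-up: r[k] = max over allowed piece i of (p[i] + r[k−i]).
r[1] = 2
r[2] = max(2+2, 8+0) = 8
r[3] = max(2+8, 8+2, 12+0) = 12
r[4] = max(2+12, 8+8, 12+2, 7+0) = 16
r[5] = max(2+16, 8+12, 12+8, 7+2, 9+0) = 20
r[6] = max(2+20, 8+16, 12+12, 7+8, 9+2, 22+0) = 24
r[7] = max(2+24, 8+20, 12+16, …, 22+2, 22+0) = 28
One optimal cutting: 3 + 2 + 2 → $12 + $8 + $8 = $28.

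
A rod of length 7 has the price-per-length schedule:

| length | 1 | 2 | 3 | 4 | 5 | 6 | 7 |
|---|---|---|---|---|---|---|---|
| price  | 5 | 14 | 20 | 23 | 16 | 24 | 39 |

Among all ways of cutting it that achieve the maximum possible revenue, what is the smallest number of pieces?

3

Let r[k] be the best obtainable value from length k. For each k, try every first piece i and keep the best of price[i] + r[k−i].
r[1] = 5
r[2] = 14
r[3] = 20
r[4] = 28  (first piece 2, then r[2]=14)
r[5] = 34  (first piece 2, then r[3]=20)
r[6] = 42  (first piece 2, then r[4]=28)
r[7] = 48  (first piece 2, then r[5]=34)
Maximum revenue is €48.
Now minimize piece count subject to staying optimal: for each k, pieces[k] = 1 + min over i with p[i]+r[k−i]=r[k] of pieces[k−i].
pieces[4] = 2
pieces[5] = 2
pieces[6] = 3
pieces[7] = 3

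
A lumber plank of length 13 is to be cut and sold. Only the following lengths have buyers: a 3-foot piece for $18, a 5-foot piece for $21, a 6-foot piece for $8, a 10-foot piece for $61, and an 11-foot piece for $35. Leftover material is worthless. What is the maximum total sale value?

79

Consider every possible first cut. best[k] is the best of p[i]+best[k−i] over all sellable i≤k.
best[1] = 0
best[2] = 0
best[3] = 18
best[4] = 18
best[5] = 21
best[6] = 36  (first piece 3, then best[3]=18)
best[7] = 36
best[8] = 39  (first piece 3, then best[5]=21)
best[9] = 54  (first piece 3, then best[6]=36)
best[10] = 61
best[11] = 61
best[12] = 72  (first piece 3, then best[9]=54)
best[13] = 79  (first piece 3, then best[10]=61)
One optimal cutting: 10 + 3 → $79.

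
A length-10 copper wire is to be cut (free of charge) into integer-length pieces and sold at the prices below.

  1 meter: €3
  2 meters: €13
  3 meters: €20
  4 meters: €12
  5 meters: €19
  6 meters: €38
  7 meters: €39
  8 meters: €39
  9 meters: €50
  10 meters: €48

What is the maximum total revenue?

Let r[k] be the best obtainable value from length k. For each k, try every first piece i and keep the best of price[i] + r[k−i].
r[1] = 3
r[2] = max(3+3, 13+0) = 13
r[3] = max(3+13, 13+3, 20+0) = 20
r[4] = max(3+20, 13+13, 20+3, 12+0) = 26
r[5] = max(3+26, 13+20, 20+13, 12+3, 19+0) = 33
r[6] = max(3+33, 13+26, 20+20, 12+13, 19+3, 38+0) = 40
r[7] = max(3+40, 13+33, 20+26, …, 38+3, 39+0) = 46
r[8] = max(3+46, 13+40, 20+33, …, 39+3, 39+0) = 53
r[9] = max(3+53, 13+46, 20+40, …, 39+3, 50+0) = 60
r[10] = max(3+60, 13+53, 20+46, …, 50+3, 48+0) = 66
One optimal cutting: 3 + 3 + 2 + 2 → €20 + €20 + €13 + €13 = €66.

66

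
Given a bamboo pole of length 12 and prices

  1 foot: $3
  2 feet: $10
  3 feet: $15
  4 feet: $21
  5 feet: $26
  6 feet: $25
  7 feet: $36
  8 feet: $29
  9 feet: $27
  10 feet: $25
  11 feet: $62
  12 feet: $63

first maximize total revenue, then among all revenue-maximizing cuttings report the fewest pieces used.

2

Consider every possible first cut. r[k] is the best of p[i]+r[k−i] over all sellable i≤k.
r[1] = 3
r[2] = 10
r[3] = 15
r[4] = 21
r[5] = 26
r[6] = 31  (first piece 2, then r[4]=21)
r[7] = 36  (first piece 2, then r[5]=26)
r[8] = 42  (first piece 4, then r[4]=21)
r[9] = 47  (first piece 4, then r[5]=26)
r[10] = 52  (first piece 2, then r[8]=42)
r[11] = 62
r[12] = 65  (first piece 1, then r[11]=62)
Maximum revenue is $65.
Now minimize piece count subject to staying optimal: for each k, pieces[k] = 1 + min over i with p[i]+r[k−i]=r[k] of pieces[k−i].
pieces[9] = 2
pieces[10] = 2
pieces[11] = 1
pieces[12] = 2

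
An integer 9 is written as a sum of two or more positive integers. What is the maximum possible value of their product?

Fill m[k] for k=2..9: at each k try every first piece i and multiply by the better of (k−i) uncut or m[k−i].
m[2] = 1×max(1,0) = 1×1 = 1
m[3] = 1×max(2,1) = 1×2 = 2
m[4] = 2×max(2,1) = 2×2 = 4
m[5] = 2×max(3,2) = 2×3 = 6
m[6] = 3×max(3,2) = 3×3 = 9
m[7] = 2×max(5,6) = 2×6 = 12
m[8] = 2×max(6,9) = 2×9 = 18
m[9] = 3×max(6,9) = 3×9 = 27
One optimal split: 3 + 3 + 3; product 3×3×3 = 27.

27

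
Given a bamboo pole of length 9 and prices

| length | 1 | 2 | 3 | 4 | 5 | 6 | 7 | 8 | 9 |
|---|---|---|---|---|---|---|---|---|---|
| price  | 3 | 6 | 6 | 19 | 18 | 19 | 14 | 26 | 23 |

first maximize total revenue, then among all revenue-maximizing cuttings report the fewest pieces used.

Build r[k] bottom-up: r[k] = max over allowed piece i of (p[i] + r[k−i]).
r[1] = 3
r[2] = max(3+3, 6+0) = 6
r[3] = max(3+6, 6+3, 6+0) = 9
r[4] = max(3+9, 6+6, 6+3, 19+0) = 19
r[5] = max(3+19, 6+9, 6+6, 19+3, 18+0) = 22
r[6] = max(3+22, 6+19, 6+9, 19+6, 18+3, 19+0) = 25
r[7] = max(3+25, 6+22, 6+19, …, 19+3, 14+0) = 28
r[8] = max(3+28, 6+25, 6+22, …, 14+3, 26+0) = 38
r[9] = max(3+38, 6+28, 6+25, …, 26+3, 23+0) = 41
Maximum revenue is $41.
Now minimize piece count subject to staying optimal: for each k, pieces[k] = 1 + min over i with p[i]+r[k−i]=r[k] of pieces[k−i].
pieces[6] = 2
pieces[7] = 3
pieces[8] = 2
pieces[9] = 3

3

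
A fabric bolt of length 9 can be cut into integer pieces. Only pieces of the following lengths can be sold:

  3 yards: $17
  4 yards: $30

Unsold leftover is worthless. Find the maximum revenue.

60

Build f[k] bottom-up: f[k] = max over allowed piece i of (p[i] + f[k−i]).
f[1] = 0
f[2] = 0
f[3] = 17
f[4] = 30
f[5] = 30
f[6] = 34  (first piece 3, then f[3]=17)
f[7] = 47  (first piece 3, then f[4]=30)
f[8] = 60  (first piece 4, then f[4]=30)
f[9] = 60
One optimal cutting: pieces 4 + 4 with 1 yard of scrap → $60.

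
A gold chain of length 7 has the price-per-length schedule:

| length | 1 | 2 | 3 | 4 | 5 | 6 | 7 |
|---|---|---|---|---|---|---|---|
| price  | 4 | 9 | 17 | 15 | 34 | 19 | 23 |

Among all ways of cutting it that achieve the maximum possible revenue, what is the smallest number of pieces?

2

Build r[k] bottom-up: r[k] = max over allowed piece i of (p[i] + r[k−i]).
r[1] = 4
r[2] = 9
r[3] = 17
r[4] = 21  (first piece 1, then r[3]=17)
r[5] = 34
r[6] = 38  (first piece 1, then r[5]=34)
r[7] = 43  (first piece 2, then r[5]=34)
Maximum revenue is $43.
Now minimize piece count subject to staying optimal: for each k, pieces[k] = 1 + min over i with p[i]+r[k−i]=r[k] of pieces[k−i].
pieces[4] = 2
pieces[5] = 1
pieces[6] = 2
pieces[7] = 2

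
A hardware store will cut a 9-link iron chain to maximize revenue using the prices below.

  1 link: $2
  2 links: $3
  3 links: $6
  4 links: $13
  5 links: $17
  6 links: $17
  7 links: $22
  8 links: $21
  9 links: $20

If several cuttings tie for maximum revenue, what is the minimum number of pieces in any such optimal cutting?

2

Consider every possible first cut. r[k] is the best of p[i]+r[k−i] over all sellable i≤k.
r[1] = 2
r[2] = 4  (first piece 1, then r[1]=2)
r[3] = 6  (first piece 1, then r[2]=4)
r[4] = 13
r[5] = 17
r[6] = 19  (first piece 1, then r[5]=17)
r[7] = 22
r[8] = 26  (first piece 4, then r[4]=13)
r[9] = 30  (first piece 4, then r[5]=17)
Maximum revenue is $30.
Now minimize piece count subject to staying optimal: for each k, pieces[k] = 1 + min over i with p[i]+r[k−i]=r[k] of pieces[k−i].
pieces[6] = 2
pieces[7] = 1
pieces[8] = 2
pieces[9] = 2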